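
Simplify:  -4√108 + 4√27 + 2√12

-8*√3

4√108 = 24*√3; 4√27 = 12*√3; 2√12 = 4*√3
Combine: (-24 + 12 + 4)·√3 = -8*√3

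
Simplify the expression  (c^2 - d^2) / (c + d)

c - d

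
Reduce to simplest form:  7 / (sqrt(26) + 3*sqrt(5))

(-7*sqrt(26) + 21*sqrt(5))/19

Multiply numerator and denominator by -3*sqrt(5) + sqrt(26).
Denominator becomes -19; numerator becomes -21*sqrt(5) + 7*sqrt(26).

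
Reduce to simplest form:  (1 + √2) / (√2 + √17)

Multiply numerator and denominator by -√17 + √2.
Denominator becomes -15; numerator becomes -√34 - √17 + √2 + 2.

(-2 - √2 + √17 + √34)/15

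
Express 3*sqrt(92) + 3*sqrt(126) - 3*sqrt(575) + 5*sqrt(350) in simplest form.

-9*sqrt(23) + 34*sqrt(14)

3*sqrt(92) = 6*sqrt(23); 3*sqrt(126) = 9*sqrt(14); 3*sqrt(575) = 15*sqrt(23); 5*sqrt(350) = 25*sqrt(14)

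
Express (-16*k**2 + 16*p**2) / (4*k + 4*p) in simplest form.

-16*k**2 + 16*p**2 factors as 16*(-k + p)*(k + p).

-4*k + 4*p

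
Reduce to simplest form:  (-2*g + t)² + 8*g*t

(2*g + t)²

Expanding gives 4*g² + 4*g*t + t², a perfect square.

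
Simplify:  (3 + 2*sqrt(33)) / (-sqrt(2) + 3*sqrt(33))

(3*sqrt(2) + 2*sqrt(66) + 9*sqrt(33) + 198)/295

Multiply numerator and denominator by sqrt(2) + 3*sqrt(33).
Denominator becomes 295; numerator becomes 3*sqrt(2) + 2*sqrt(66) + 9*sqrt(33) + 198.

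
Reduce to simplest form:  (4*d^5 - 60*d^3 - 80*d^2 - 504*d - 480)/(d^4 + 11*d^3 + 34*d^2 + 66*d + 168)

(4*d^2 - 16*d - 20)/(d + 7)

Factor: 4*d^5 - 60*d^3 - 80*d^2 - 504*d - 480 = 4*(d - 5)*(d + 4)*(d + 1)*(d^2 + 6);  d^4 + 11*d^3 + 34*d^2 + 66*d + 168 = (d + 4)*(d + 7)*(d^2 + 6)
Cancel the common factors (d^2 + 6), (d + 4).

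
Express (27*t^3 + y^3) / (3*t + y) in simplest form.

9*t^2 - 3*t*y + y^2

Apply the sum-of-cubes factorisation and cancel (3*t + y).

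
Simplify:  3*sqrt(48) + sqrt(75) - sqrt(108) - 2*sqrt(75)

sqrt(3)

3*sqrt(48) = 12*sqrt(3); sqrt(75) = 5*sqrt(3); sqrt(108) = 6*sqrt(3); 2*sqrt(75) = 10*sqrt(3)
Combine: (12 + 5 - 6 - 10)·sqrt(3) = sqrt(3)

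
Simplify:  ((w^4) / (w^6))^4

w^(-8)

Inside the bracket: (w^-2)
Raise to the power 4: (w^-8)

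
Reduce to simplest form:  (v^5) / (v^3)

v^2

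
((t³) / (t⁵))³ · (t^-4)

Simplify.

t^(-10)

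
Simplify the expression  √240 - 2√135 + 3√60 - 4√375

-16*√15

√240 = 4*√15; 2√135 = 6*√15; 3√60 = 6*√15; 4√375 = 20*√15
Combine: (4 - 6 + 6 - 20)·√15 = -16*√15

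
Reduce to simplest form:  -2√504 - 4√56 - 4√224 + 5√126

-21*√14

2√504 = 12*√14; 4√56 = 8*√14; 4√224 = 16*√14; 5√126 = 15*√14
Combine: (-12 - 8 - 16 + 15)·√14 = -21*√14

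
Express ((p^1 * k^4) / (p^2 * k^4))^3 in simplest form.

p^(-3)

Inside the bracket: (p^-1)
Raise to the power 3: (p^-3)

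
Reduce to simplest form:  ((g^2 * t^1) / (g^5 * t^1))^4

g^(-12)

Inside the bracket: (g^-3)
Raise to the power 4: (g^-12)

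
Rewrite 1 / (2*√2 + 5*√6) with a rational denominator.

(-2*√2 + 5*√6)/142

Multiply numerator and denominator by -2*√2 + 5*√6.
Denominator becomes 142; numerator becomes -2*√2 + 5*√6.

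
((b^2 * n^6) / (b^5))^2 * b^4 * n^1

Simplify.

Inside the bracket: (b^-3) * n^6
Raise to the power 2: (b^-6) * n^12
Multiply by b^4 * n^1: add exponents.

n^13/b^2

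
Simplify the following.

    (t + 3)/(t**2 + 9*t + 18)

1/(t + 6)

Factor: t**2 + 9*t + 18 = (t + 3)*(t + 6)
Cancel the common factor (t + 3).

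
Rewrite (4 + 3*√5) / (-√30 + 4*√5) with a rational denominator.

Multiply numerator and denominator by √30 + 4*√5.
Denominator becomes 50; numerator becomes 4*√30 + 16*√5 + 15*√6 + 60.

(4*√30 + 16*√5 + 15*√6 + 60)/50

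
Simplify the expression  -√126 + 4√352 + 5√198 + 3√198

-3*√14 + 40*√22

√126 = 3*√14; 4√352 = 16*√22; 5√198 = 15*√22; 3√198 = 9*√22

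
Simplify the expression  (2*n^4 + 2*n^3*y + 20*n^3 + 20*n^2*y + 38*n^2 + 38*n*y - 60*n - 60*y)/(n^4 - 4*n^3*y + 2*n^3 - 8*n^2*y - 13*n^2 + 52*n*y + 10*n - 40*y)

(-2*n^2 - 2*n*y - 12*n - 12*y)/(-n^2 + 4*n*y + 2*n - 8*y)

Factor: 2*n^4 + 2*n^3*y + 20*n^3 + 20*n^2*y + 38*n^2 + 38*n*y - 60*n - 60*y = 2*(n + 5)*(n - 1)*(n + y)*(n + 6);  n^4 - 4*n^3*y + 2*n^3 - 8*n^2*y - 13*n^2 + 52*n*y + 10*n - 40*y = (n - 4*y)*(n - 2)*(n + 5)*(n - 1)
Cancel the common factors (n - 1), (n + 5).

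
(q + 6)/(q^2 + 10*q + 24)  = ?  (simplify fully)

1/(q + 4)

Factor: q^2 + 10*q + 24 = (q + 6)*(q + 4)
Cancel the common factor (q + 6).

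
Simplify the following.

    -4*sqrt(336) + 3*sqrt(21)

-13*sqrt(21)

4*sqrt(336) = 16*sqrt(21); 3*sqrt(21) = 3*sqrt(21)
Combine: (-16 + 3)·sqrt(21) = -13*sqrt(21)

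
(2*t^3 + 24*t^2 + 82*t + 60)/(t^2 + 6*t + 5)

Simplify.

2*t + 12

Factor: 2*t^3 + 24*t^2 + 82*t + 60 = 2*(t + 5)*(t + 1)*(t + 6);  t^2 + 6*t + 5 = (t + 1)*(t + 5)
Cancel the common factors (t + 5), (t + 1).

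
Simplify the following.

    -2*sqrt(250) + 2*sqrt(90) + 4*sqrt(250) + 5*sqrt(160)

36*sqrt(10)

2*sqrt(250) = 10*sqrt(10); 2*sqrt(90) = 6*sqrt(10); 4*sqrt(250) = 20*sqrt(10); 5*sqrt(160) = 20*sqrt(10)
Combine: (-10 + 6 + 20 + 20)·sqrt(10) = 36*sqrt(10)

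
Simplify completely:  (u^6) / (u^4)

Quotient: u^2

u^2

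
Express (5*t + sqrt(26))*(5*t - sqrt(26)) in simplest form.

25*t**2 - 26

(5*t)**2 - (sqrt(26))**2 = 25*t**2 - 26.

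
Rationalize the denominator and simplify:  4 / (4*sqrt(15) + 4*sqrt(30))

(-sqrt(15) + sqrt(30))/15

Multiply numerator and denominator by -4*sqrt(15) + 4*sqrt(30).
Denominator becomes 240; numerator becomes -16*sqrt(15) + 16*sqrt(30).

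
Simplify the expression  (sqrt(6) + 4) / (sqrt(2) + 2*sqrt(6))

(-2*sqrt(2) - sqrt(3) + 6 + 4*sqrt(6))/11

Multiply numerator and denominator by -sqrt(2) + 2*sqrt(6).
Denominator becomes 22; numerator becomes -4*sqrt(2) - 2*sqrt(3) + 12 + 8*sqrt(6).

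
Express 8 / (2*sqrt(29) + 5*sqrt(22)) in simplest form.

Multiply numerator and denominator by -2*sqrt(29) + 5*sqrt(22).
Denominator becomes 434; numerator becomes -16*sqrt(29) + 40*sqrt(22).

(-8*sqrt(29) + 20*sqrt(22))/217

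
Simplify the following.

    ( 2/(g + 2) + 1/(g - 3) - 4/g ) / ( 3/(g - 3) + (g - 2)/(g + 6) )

(-g^3 - 6*g^2 + 24*g + 144)/(g^4 + 20*g^2 + 48*g)

Numerator: 2/(g + 2) + 1/(g - 3) - 4/g = (-g^2 + 24)/(g^3 - g^2 - 6*g)
Denominator: 3/(g - 3) + (g - 2)/(g + 6) = (g^2 - 2*g + 24)/(g^2 + 3*g - 18)
Divide: ((-g^2 + 24)/(g^3 - g^2 - 6*g)) · ((g^2 + 3*g - 18)/(g^2 - 2*g + 24)) = (-g^3 - 6*g^2 + 24*g + 144)/(g^4 + 20*g^2 + 48*g)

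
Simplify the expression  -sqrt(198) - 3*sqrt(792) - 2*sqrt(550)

-31*sqrt(22)

sqrt(198) = 3*sqrt(22); 3*sqrt(792) = 18*sqrt(22); 2*sqrt(550) = 10*sqrt(22)
Combine: (-3 - 18 - 10)·sqrt(22) = -31*sqrt(22)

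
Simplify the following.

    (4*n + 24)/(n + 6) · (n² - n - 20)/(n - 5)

4*n + 16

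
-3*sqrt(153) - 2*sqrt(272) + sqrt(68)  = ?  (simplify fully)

3*sqrt(153) = 9*sqrt(17); 2*sqrt(272) = 8*sqrt(17); sqrt(68) = 2*sqrt(17)
Combine: (-9 - 8 + 2)·sqrt(17) = -15*sqrt(17)

-15*sqrt(17)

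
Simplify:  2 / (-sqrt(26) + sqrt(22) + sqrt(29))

(-50*sqrt(26) + 38*sqrt(29) + 66*sqrt(22) + 8*sqrt(4147))/1927

Group as (sqrt(22) + sqrt(29)) - sqrt(26); multiply by (sqrt(22) + sqrt(29)) + sqrt(26), then rationalise the remaining surd.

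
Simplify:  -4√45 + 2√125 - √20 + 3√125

4√45 = 12*√5; 2√125 = 10*√5; √20 = 2*√5; 3√125 = 15*√5
Combine: (-12 + 10 - 2 + 15)·√5 = 11*√5

11*√5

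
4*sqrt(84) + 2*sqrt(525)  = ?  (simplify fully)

18*sqrt(21)

4*sqrt(84) = 8*sqrt(21); 2*sqrt(525) = 10*sqrt(21)
Combine: (8 + 10)·sqrt(21) = 18*sqrt(21)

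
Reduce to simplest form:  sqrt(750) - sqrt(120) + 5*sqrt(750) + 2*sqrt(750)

38*sqrt(30)

sqrt(750) = 5*sqrt(30); sqrt(120) = 2*sqrt(30); 5*sqrt(750) = 25*sqrt(30); 2*sqrt(750) = 10*sqrt(30)
Combine: (5 - 2 + 25 + 10)·sqrt(30) = 38*sqrt(30)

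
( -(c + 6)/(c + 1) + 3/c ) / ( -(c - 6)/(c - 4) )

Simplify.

(c³ - c² - 15*c + 12)/(c³ - 5*c² - 6*c)

Numerator: -(c + 6)/(c + 1) + 3/c = (-c² - 3*c + 3)/(c² + c)
Denominator: -(c - 6)/(c - 4) = (-c + 6)/(c - 4)
Divide: ((-c² - 3*c + 3)/(c² + c)) · ((c - 4)/(-c + 6)) = (c³ - c² - 15*c + 12)/(c³ - 5*c² - 6*c)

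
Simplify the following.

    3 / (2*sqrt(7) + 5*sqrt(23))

(-6*sqrt(7) + 15*sqrt(23))/547

Multiply numerator and denominator by -5*sqrt(23) + 2*sqrt(7).
Denominator becomes -547; numerator becomes -15*sqrt(23) + 6*sqrt(7).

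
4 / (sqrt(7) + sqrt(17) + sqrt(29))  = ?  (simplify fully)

(-8*sqrt(3451) - 20*sqrt(29) + 76*sqrt(17) + 156*sqrt(7))/451

Group as (sqrt(7) + sqrt(17)) + sqrt(29); multiply by (sqrt(7) + sqrt(17)) - sqrt(29), then rationalise the remaining surd.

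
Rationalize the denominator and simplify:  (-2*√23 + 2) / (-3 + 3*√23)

Multiply numerator and denominator by -3*√23 - 3.
Denominator becomes -198; numerator becomes 132.

-2/3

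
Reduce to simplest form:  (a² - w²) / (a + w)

a² - w² factors as -(-a + w)*(a + w).

a - w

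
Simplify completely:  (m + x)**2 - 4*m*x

(m - x)**2

Expand the square and combine the 4*m*x term.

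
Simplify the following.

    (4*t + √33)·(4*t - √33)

16*t² - 33

Product of conjugates: (P+Q)(P-Q) = P^2 - Q^2.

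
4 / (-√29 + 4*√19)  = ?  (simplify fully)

(4*√29 + 16*√19)/275

Multiply numerator and denominator by √29 + 4*√19.
Denominator becomes 275; numerator becomes 4*√29 + 16*√19.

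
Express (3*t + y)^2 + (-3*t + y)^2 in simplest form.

18*t^2 + 2*y^2

Only the even-power cross terms survive.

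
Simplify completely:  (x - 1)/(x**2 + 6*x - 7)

Factor: x**2 + 6*x - 7 = (x - 1)*(x + 7)
Cancel the common factor (x - 1).

1/(x + 7)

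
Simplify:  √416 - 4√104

-4*√26

√416 = 4*√26; 4√104 = 8*√26
Combine: (4 - 8)·√26 = -4*√26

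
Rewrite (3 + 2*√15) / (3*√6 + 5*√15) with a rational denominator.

(-6*√10 - 3*√6 + 5*√15 + 50)/107

Multiply numerator and denominator by -3*√6 + 5*√15.
Denominator becomes 321; numerator becomes -18*√10 - 9*√6 + 15*√15 + 150.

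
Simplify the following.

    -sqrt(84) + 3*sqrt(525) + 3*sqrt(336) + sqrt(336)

sqrt(84) = 2*sqrt(21); 3*sqrt(525) = 15*sqrt(21); 3*sqrt(336) = 12*sqrt(21); sqrt(336) = 4*sqrt(21)
Combine: (-2 + 15 + 12 + 4)·sqrt(21) = 29*sqrt(21)

29*sqrt(21)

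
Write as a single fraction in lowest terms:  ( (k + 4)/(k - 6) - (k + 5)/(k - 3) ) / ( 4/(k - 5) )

(k² + 4*k - 45)/(2*k² - 18*k + 36)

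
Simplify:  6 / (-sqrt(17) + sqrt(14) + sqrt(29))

(-13*sqrt(17) + sqrt(29) + 16*sqrt(14) + sqrt(6902))/79

Group as (sqrt(14) + sqrt(29)) - sqrt(17); multiply by (sqrt(14) + sqrt(29)) + sqrt(17), then rationalise the remaining surd.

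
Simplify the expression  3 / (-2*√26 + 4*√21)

(3*√26 + 6*√21)/116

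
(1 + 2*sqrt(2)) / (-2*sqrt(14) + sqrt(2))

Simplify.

Multiply numerator and denominator by sqrt(2) + 2*sqrt(14).
Denominator becomes -54; numerator becomes sqrt(2) + 4 + 2*sqrt(14) + 8*sqrt(7).

(-8*sqrt(7) - 2*sqrt(14) - 4 - sqrt(2))/54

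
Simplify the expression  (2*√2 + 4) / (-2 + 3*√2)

(10 + 8*√2)/7

Multiply numerator and denominator by -3*√2 - 2.
Denominator becomes -14; numerator becomes -16*√2 - 20.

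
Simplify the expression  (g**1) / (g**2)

1/g

Quotient: (g**-1)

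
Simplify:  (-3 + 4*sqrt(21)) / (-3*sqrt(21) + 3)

Multiply numerator and denominator by 3 + 3*sqrt(21).
Denominator becomes -180; numerator becomes 3*sqrt(21) + 243.

(-81 - sqrt(21))/60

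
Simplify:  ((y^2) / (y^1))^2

y^2

Inside the bracket: y^1
Raise to the power 2: y^2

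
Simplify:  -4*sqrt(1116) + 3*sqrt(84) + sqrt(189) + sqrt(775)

4*sqrt(1116) = 24*sqrt(31); 3*sqrt(84) = 6*sqrt(21); sqrt(189) = 3*sqrt(21); sqrt(775) = 5*sqrt(31)

-19*sqrt(31) + 9*sqrt(21)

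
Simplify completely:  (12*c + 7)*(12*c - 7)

Product of conjugates: (P+Q)(P-Q) = P^2 - Q^2.

144*c^2 - 49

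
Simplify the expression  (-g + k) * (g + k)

Pair the conjugate factors: (k+g)(k-g) = -g^2 + k^2.

-g^2 + k^2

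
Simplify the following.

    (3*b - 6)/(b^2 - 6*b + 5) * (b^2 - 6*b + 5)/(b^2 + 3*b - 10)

Factor: 3*b - 6 = 3*(b - 2);  b^2 - 6*b + 5 = (b - 5)*(b - 1);  b^2 - 6*b + 5 = (b - 1)*(b - 5);  b^2 + 3*b - 10 = (b + 5)*(b - 2)
Cancel the common factors (b - 5), (b - 1), (b - 2).

3/(b + 5)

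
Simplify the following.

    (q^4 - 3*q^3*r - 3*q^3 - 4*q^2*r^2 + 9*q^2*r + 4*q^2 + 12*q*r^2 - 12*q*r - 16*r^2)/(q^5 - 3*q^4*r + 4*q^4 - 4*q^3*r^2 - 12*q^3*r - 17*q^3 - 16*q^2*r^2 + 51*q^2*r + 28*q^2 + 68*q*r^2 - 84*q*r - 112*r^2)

Factor: q^4 - 3*q^3*r - 3*q^3 - 4*q^2*r^2 + 9*q^2*r + 4*q^2 + 12*q*r^2 - 12*q*r - 16*r^2 = (q^2 - 3*q + 4)*(q + r)*(q - 4*r);  q^5 - 3*q^4*r + 4*q^4 - 4*q^3*r^2 - 12*q^3*r - 17*q^3 - 16*q^2*r^2 + 51*q^2*r + 28*q^2 + 68*q*r^2 - 84*q*r - 112*r^2 = (q - 4*r)*(q^2 - 3*q + 4)*(q + r)*(q + 7)
Cancel the common factors (q^2 - 3*q + 4), (q - 4*r), (q + r).

1/(q + 7)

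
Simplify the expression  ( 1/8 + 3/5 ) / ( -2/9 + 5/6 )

Numerator: 1/8 + 3/5 = 29/40
Denominator: -2/9 + 5/6 = 11/18
Divide: (29/40) · (18/11) = 261/220

261/220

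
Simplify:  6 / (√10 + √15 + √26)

Group as (√15 + √26) + √10; multiply by (√15 + √26) - √10, then rationalise the remaining surd.

(-120*√39 - 6*√26 + 126*√15 + 186*√10)/599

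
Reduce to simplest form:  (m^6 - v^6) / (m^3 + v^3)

m^3 - v^3

Factor m^6 - v^6 and cancel (m^3 + v^3).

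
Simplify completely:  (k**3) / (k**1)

k**2

Quotient: k**2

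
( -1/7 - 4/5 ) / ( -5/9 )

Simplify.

Numerator: -1/7 - 4/5 = -33/35
Denominator: -5/9 = -5/9
Divide: (-33/35) · (-9/5) = 297/175

297/175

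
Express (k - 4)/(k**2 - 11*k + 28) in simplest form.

Factor: k**2 - 11*k + 28 = (k - 4)*(k - 7)
Cancel the common factor (k - 4).

1/(k - 7)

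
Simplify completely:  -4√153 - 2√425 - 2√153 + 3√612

4√153 = 12*√17; 2√425 = 10*√17; 2√153 = 6*√17; 3√612 = 18*√17
Combine: (-12 - 10 - 6 + 18)·√17 = -10*√17

-10*√17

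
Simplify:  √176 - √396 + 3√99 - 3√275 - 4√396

-32*√11

√176 = 4*√11; √396 = 6*√11; 3√99 = 9*√11; 3√275 = 15*√11; 4√396 = 24*√11
Combine: (4 - 6 + 9 - 15 - 24)·√11 = -32*√11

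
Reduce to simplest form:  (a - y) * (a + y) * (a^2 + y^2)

a^4 - y^4

Pair the conjugate factors: (a+y)(a-y) = a^2 - y^2, then repeat with the next factor.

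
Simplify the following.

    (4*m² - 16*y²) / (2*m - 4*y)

Factor (2*m)^2 - (4*y)^2 and cancel (2*m - 4*y).

2*m + 4*y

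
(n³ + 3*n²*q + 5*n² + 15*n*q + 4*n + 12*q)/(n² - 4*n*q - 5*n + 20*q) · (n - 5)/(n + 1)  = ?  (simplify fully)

(-n² - 3*n*q - 4*n - 12*q)/(-n + 4*q)

Factor: n³ + 3*n²*q + 5*n² + 15*n*q + 4*n + 12*q = (n + 3*q)·(n + 4)·(n + 1);  n² - 4*n*q - 5*n + 20*q = (n - 5)·(n - 4*q)
Cancel the common factors (n - 5), (n + 1).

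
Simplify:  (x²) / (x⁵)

x^(-3)

Quotient: (x^-3)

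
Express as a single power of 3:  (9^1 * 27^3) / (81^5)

9^1 = 3^2; 27^3 = 3^9; 81^5 = 3^20
Combine exponents: 3^(-9)

3^(-9)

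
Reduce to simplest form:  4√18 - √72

4√18 = 12*√2; √72 = 6*√2
Combine: (12 - 6)·√2 = 6*√2

6*√2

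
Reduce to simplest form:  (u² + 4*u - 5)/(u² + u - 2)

Factor: u² + 4*u - 5 = (u - 1)·(u + 5);  u² + u - 2 = (u - 1)·(u + 2)
Cancel the common factor (u - 1).

(u + 5)/(u + 2)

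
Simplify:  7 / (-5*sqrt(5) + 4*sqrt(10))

(5*sqrt(5) + 4*sqrt(10))/5

Multiply numerator and denominator by 5*sqrt(5) + 4*sqrt(10).
Denominator becomes 35; numerator becomes 35*sqrt(5) + 28*sqrt(10).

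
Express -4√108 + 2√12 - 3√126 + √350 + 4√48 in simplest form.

4√108 = 24*√3; 2√12 = 4*√3; 3√126 = 9*√14; √350 = 5*√14; 4√48 = 16*√3

-4*√14 - 4*√3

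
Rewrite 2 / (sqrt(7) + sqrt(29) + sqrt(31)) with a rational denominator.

Group as (sqrt(7) + sqrt(31)) + sqrt(29); multiply by (sqrt(7) + sqrt(31)) - sqrt(29), then rationalise the remaining surd.

(-4*sqrt(6293) + 10*sqrt(31) + 18*sqrt(29) + 106*sqrt(7))/787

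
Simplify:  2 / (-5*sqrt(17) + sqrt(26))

Multiply numerator and denominator by sqrt(26) + 5*sqrt(17).
Denominator becomes -399; numerator becomes 2*sqrt(26) + 10*sqrt(17).

(-10*sqrt(17) - 2*sqrt(26))/399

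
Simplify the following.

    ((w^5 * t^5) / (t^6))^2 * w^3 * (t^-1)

w^13/t^3

Inside the bracket: w^5 * (t^-1)
Raise to the power 2: w^10 * (t^-2)
Multiply by w^3 * (t^-1): add exponents.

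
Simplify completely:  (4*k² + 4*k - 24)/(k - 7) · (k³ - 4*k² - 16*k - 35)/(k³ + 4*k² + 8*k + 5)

Factor: 4*k² + 4*k - 24 = 4·(k + 3)·(k - 2);  k³ - 4*k² - 16*k - 35 = (k² + 3*k + 5)·(k - 7);  k³ + 4*k² + 8*k + 5 = (k² + 3*k + 5)·(k + 1)
Cancel the common factors (k² + 3*k + 5), (k - 7).

(4*k² + 4*k - 24)/(k + 1)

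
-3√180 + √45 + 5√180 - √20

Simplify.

13*√5

3√180 = 18*√5; √45 = 3*√5; 5√180 = 30*√5; √20 = 2*√5
Combine: (-18 + 3 + 30 - 2)·√5 = 13*√5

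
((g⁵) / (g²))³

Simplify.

Inside the bracket: g³
Raise to the power 3: g⁹

g⁹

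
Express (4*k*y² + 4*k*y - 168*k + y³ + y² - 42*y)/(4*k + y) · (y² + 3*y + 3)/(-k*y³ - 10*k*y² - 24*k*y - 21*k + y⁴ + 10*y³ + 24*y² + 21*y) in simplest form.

(y - 6)/(-k + y)

Factor: 4*k*y² + 4*k*y - 168*k + y³ + y² - 42*y = (y - 6)·(4*k + y)·(y + 7);  -k*y³ - 10*k*y² - 24*k*y - 21*k + y⁴ + 10*y³ + 24*y² + 21*y = (y + 7)·(-k + y)·(y² + 3*y + 3)
Cancel the common factors (y² + 3*y + 3), (4*k + y), (y + 7).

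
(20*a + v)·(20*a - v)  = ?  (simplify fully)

Product of conjugates: (P+Q)(P-Q) = P^2 - Q^2.

400*a² - v²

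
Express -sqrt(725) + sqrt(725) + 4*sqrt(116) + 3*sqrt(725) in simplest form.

sqrt(725) = 5*sqrt(29); sqrt(725) = 5*sqrt(29); 4*sqrt(116) = 8*sqrt(29); 3*sqrt(725) = 15*sqrt(29)
Combine: (-5 + 5 + 8 + 15)·sqrt(29) = 23*sqrt(29)

23*sqrt(29)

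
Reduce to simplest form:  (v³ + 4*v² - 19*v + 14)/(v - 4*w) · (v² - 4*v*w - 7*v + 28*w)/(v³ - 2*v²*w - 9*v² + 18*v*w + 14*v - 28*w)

Factor: v³ + 4*v² - 19*v + 14 = (v - 1)·(v + 7)·(v - 2);  v² - 4*v*w - 7*v + 28*w = (v - 7)·(v - 4*w);  v³ - 2*v²*w - 9*v² + 18*v*w + 14*v - 28*w = (v - 2)·(v - 7)·(v - 2*w)
Cancel the common factors (v - 4*w), (v - 7), (v - 2).

(v² + 6*v - 7)/(v - 2*w)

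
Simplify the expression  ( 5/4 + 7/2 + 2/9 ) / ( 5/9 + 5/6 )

179/50

Numerator: 5/4 + 7/2 + 2/9 = 179/36
Denominator: 5/9 + 5/6 = 25/18
Divide: (179/36) · (18/25) = 179/50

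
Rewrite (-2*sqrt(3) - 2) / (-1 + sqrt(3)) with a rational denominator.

Multiply numerator and denominator by -sqrt(3) - 1.
Denominator becomes -2; numerator becomes 4*sqrt(3) + 8.

-4 - 2*sqrt(3)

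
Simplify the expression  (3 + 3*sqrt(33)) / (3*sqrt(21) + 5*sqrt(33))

(-9*sqrt(77) - 3*sqrt(21) + 5*sqrt(33) + 165)/212

Multiply numerator and denominator by -3*sqrt(21) + 5*sqrt(33).
Denominator becomes 636; numerator becomes -27*sqrt(77) - 9*sqrt(21) + 15*sqrt(33) + 495.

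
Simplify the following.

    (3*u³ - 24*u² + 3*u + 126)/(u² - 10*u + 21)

3*u + 6

Factor: 3*u³ - 24*u² + 3*u + 126 = 3·(u + 2)·(u - 3)·(u - 7);  u² - 10*u + 21 = (u - 3)·(u - 7)
Cancel the common factors (u - 7), (u - 3).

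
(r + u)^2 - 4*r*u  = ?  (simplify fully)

(r - u)^2

Expanding gives r^2 - 2*r*u + u^2, a perfect square.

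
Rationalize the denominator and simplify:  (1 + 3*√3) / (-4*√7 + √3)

(-12*√21 - 4*√7 - 9 - √3)/109

Multiply numerator and denominator by √3 + 4*√7.
Denominator becomes -109; numerator becomes √3 + 9 + 4*√7 + 12*√21.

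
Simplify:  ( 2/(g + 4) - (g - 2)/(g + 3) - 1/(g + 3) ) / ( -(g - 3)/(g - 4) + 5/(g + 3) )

(g^3 - 3*g^2 - 14*g + 40)/(g^3 - g^2 - 9*g + 44)

Numerator: 2/(g + 4) - (g - 2)/(g + 3) - 1/(g + 3) = (-g^2 - g + 10)/(g^2 + 7*g + 12)
Denominator: -(g - 3)/(g - 4) + 5/(g + 3) = (-g^2 + 5*g - 11)/(g^2 - g - 12)
Divide: ((-g^2 - g + 10)/(g^2 + 7*g + 12)) · ((g^2 - g - 12)/(-g^2 + 5*g - 11)) = (g^3 - 3*g^2 - 14*g + 40)/(g^3 - g^2 - 9*g + 44)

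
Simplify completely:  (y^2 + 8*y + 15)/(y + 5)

y + 3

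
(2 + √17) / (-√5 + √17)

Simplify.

(2*√5 + 2*√17 + √85 + 17)/12

Multiply numerator and denominator by √5 + √17.
Denominator becomes 12; numerator becomes 2*√5 + 2*√17 + √85 + 17.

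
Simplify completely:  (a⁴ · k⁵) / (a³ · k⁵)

Quotient: a¹

a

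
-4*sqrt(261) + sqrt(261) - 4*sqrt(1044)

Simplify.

-33*sqrt(29)

4*sqrt(261) = 12*sqrt(29); sqrt(261) = 3*sqrt(29); 4*sqrt(1044) = 24*sqrt(29)
Combine: (-12 + 3 - 24)·sqrt(29) = -33*sqrt(29)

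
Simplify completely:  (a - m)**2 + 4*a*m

(a + m)**2

After expansion: a**2 + 2*a*m + m**2 — a perfect-square trinomial.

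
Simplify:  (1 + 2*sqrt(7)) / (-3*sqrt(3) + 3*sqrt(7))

Multiply numerator and denominator by 3*sqrt(3) + 3*sqrt(7).
Denominator becomes 36; numerator becomes 3*sqrt(3) + 3*sqrt(7) + 6*sqrt(21) + 42.

(sqrt(3) + sqrt(7) + 2*sqrt(21) + 14)/12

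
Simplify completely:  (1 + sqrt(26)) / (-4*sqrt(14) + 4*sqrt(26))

(sqrt(14) + sqrt(26) + 2*sqrt(91) + 26)/48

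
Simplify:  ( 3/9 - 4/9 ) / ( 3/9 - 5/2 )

Numerator: 3/9 - 4/9 = -1/9
Denominator: 3/9 - 5/2 = -13/6
Divide: (-1/9) · (-6/13) = 2/39

2/39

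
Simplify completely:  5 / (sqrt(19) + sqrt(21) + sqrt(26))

Group as (sqrt(19) + sqrt(21)) + sqrt(26); multiply by (sqrt(19) + sqrt(21)) - sqrt(26), then rationalise the remaining surd.

(-sqrt(10374) + 7*sqrt(26) + 12*sqrt(21) + 14*sqrt(19))/140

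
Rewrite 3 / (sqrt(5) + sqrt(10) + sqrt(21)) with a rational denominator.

(-15*sqrt(42) - 9*sqrt(21) + 24*sqrt(10) + 39*sqrt(5))/82

Group as (sqrt(5) + sqrt(21)) + sqrt(10); multiply by (sqrt(5) + sqrt(21)) - sqrt(10), then rationalise the remaining surd.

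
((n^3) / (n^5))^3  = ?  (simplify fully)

n^(-6)

Inside the bracket: (n^-2)
Raise to the power 3: (n^-6)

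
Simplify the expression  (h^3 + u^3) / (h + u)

h^2 - h*u + u^2

h^3 + u^3 = (h + u)(h^2 - h*u + u^2).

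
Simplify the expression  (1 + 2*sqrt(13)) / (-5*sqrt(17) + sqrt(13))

(-10*sqrt(221) - 26 - 5*sqrt(17) - sqrt(13))/412

Multiply numerator and denominator by sqrt(13) + 5*sqrt(17).
Denominator becomes -412; numerator becomes sqrt(13) + 5*sqrt(17) + 26 + 10*sqrt(221).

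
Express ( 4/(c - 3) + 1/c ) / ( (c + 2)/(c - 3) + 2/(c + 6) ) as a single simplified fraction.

(5*c² + 27*c - 18)/(c³ + 10*c² + 6*c)

Numerator: 4/(c - 3) + 1/c = (5*c - 3)/(c² - 3*c)
Denominator: (c + 2)/(c - 3) + 2/(c + 6) = (c² + 10*c + 6)/(c² + 3*c - 18)
Divide: ((5*c - 3)/(c² - 3*c)) · ((c² + 3*c - 18)/(c² + 10*c + 6)) = (5*c² + 27*c - 18)/(c³ + 10*c² + 6*c)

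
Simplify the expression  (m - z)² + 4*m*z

After expansion: m² + 2*m*z + z² — a perfect-square trinomial.

(m + z)²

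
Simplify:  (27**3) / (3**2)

3**7

27**3 = 3**9; 3**2 = 3**2
Combine exponents: 3**7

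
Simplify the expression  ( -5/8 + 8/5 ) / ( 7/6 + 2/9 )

Numerator: -5/8 + 8/5 = 39/40
Denominator: 7/6 + 2/9 = 25/18
Divide: (39/40) · (18/25) = 351/500

351/500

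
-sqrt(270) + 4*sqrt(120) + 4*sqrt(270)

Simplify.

sqrt(270) = 3*sqrt(30); 4*sqrt(120) = 8*sqrt(30); 4*sqrt(270) = 12*sqrt(30)
Combine: (-3 + 8 + 12)·sqrt(30) = 17*sqrt(30)

17*sqrt(30)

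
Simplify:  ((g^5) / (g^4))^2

g^2

Inside the bracket: g^1
Raise to the power 2: g^2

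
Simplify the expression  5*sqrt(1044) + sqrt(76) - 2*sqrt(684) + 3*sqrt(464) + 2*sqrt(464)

5*sqrt(1044) = 30*sqrt(29); sqrt(76) = 2*sqrt(19); 2*sqrt(684) = 12*sqrt(19); 3*sqrt(464) = 12*sqrt(29); 2*sqrt(464) = 8*sqrt(29)

-10*sqrt(19) + 50*sqrt(29)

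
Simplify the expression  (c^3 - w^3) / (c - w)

c^3 - w^3 = (c - w)(c^2 + c*w + w^2).

c^2 + c*w + w^2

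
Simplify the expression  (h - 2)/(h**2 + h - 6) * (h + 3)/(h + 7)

1/(h + 7)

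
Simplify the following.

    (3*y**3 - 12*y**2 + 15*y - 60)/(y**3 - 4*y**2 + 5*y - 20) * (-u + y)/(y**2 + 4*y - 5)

Factor: 3*y**3 - 12*y**2 + 15*y - 60 = 3*(y - 4)*(y**2 + 5);  y**3 - 4*y**2 + 5*y - 20 = (y**2 + 5)*(y - 4);  y**2 + 4*y - 5 = (y - 1)*(y + 5)
Cancel the common factors (y**2 + 5), (y - 4).

(-3*u + 3*y)/(y**2 + 4*y - 5)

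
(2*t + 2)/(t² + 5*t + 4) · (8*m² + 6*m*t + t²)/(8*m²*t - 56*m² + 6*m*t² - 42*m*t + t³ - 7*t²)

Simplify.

Factor: 2*t + 2 = 2·(t + 1);  t² + 5*t + 4 = (t + 1)·(t + 4);  8*m² + 6*m*t + t² = (2*m + t)·(4*m + t);  8*m²*t - 56*m² + 6*m*t² - 42*m*t + t³ - 7*t² = (t - 7)·(4*m + t)·(2*m + t)
Cancel the common factors (2*m + t), (t + 1), (4*m + t).

2/(t² - 3*t - 28)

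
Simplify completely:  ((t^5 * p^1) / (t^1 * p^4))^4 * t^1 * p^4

t^17/p^8

Inside the bracket: t^4 * (p^-3)
Raise to the power 4: t^16 * (p^-12)
Multiply by t^1 * p^4: add exponents.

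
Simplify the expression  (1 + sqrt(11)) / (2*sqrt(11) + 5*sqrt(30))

Multiply numerator and denominator by -5*sqrt(30) + 2*sqrt(11).
Denominator becomes -706; numerator becomes -5*sqrt(330) - 5*sqrt(30) + 2*sqrt(11) + 22.

(-22 - 2*sqrt(11) + 5*sqrt(30) + 5*sqrt(330))/706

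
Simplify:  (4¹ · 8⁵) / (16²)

4¹ = 2^2; 8⁵ = 2^15; 16² = 2^8
Combine exponents: 2^9

2^9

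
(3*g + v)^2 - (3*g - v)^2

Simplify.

12*g*v

Write as f((3*g),v) - f((3*g),-v) and expand.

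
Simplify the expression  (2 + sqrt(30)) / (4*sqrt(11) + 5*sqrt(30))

(-2*sqrt(330) - 4*sqrt(11) + 5*sqrt(30) + 75)/287

Multiply numerator and denominator by -4*sqrt(11) + 5*sqrt(30).
Denominator becomes 574; numerator becomes -4*sqrt(330) - 8*sqrt(11) + 10*sqrt(30) + 150.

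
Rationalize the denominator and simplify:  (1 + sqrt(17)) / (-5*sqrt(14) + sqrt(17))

(-5*sqrt(238) - 5*sqrt(14) - 17 - sqrt(17))/333

Multiply numerator and denominator by sqrt(17) + 5*sqrt(14).
Denominator becomes -333; numerator becomes sqrt(17) + 17 + 5*sqrt(14) + 5*sqrt(238).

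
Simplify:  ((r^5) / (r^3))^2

Inside the bracket: r^2
Raise to the power 2: r^4

r^4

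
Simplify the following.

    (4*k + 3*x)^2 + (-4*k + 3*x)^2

32*k^2 + 18*x^2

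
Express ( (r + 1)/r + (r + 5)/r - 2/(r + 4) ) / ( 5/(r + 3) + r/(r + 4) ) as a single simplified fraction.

Numerator: (r + 1)/r + (r + 5)/r - 2/(r + 4) = (2*r² + 12*r + 24)/(r² + 4*r)
Denominator: 5/(r + 3) + r/(r + 4) = (r² + 8*r + 20)/(r² + 7*r + 12)
Divide: ((2*r² + 12*r + 24)/(r² + 4*r)) · ((r² + 7*r + 12)/(r² + 8*r + 20)) = (2*r³ + 18*r² + 60*r + 72)/(r³ + 8*r² + 20*r)

(2*r³ + 18*r² + 60*r + 72)/(r³ + 8*r² + 20*r)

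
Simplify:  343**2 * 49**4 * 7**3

7**17

343**2 = 7**6; 49**4 = 7**8; 7**3 = 7**3
Combine exponents: 7**17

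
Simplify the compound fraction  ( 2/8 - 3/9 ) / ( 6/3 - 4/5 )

Numerator: 2/8 - 3/9 = -1/12
Denominator: 6/3 - 4/5 = 6/5
Divide: (-1/12) · (5/6) = -5/72

-5/72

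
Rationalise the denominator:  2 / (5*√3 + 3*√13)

Multiply numerator and denominator by -5*√3 + 3*√13.
Denominator becomes 42; numerator becomes -10*√3 + 6*√13.

(-5*√3 + 3*√13)/21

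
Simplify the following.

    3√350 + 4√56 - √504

3√350 = 15*√14; 4√56 = 8*√14; √504 = 6*√14
Combine: (15 + 8 - 6)·√14 = 17*√14

17*√14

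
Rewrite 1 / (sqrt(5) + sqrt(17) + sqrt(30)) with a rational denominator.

Group as (sqrt(17) + sqrt(30)) + sqrt(5); multiply by (sqrt(17) + sqrt(30)) - sqrt(5), then rationalise the remaining surd.

(-5*sqrt(102) - 4*sqrt(30) + 9*sqrt(17) + 21*sqrt(5))/138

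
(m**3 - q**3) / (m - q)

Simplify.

Apply the difference-of-cubes factorisation and cancel (m - q).

m**2 + m*q + q**2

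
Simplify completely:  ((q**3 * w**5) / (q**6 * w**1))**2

w**8/q**6

Inside the bracket: (q**-3) * w**4
Raise to the power 2: (q**-6) * w**8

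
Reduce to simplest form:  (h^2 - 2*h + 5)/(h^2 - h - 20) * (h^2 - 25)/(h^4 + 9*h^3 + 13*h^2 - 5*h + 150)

Factor: h^2 - h - 20 = (h + 4)*(h - 5);  h^2 - 25 = (h + 5)*(h - 5);  h^4 + 9*h^3 + 13*h^2 - 5*h + 150 = (h^2 - 2*h + 5)*(h + 6)*(h + 5)
Cancel the common factors (h^2 - 2*h + 5), (h - 5), (h + 5).

1/(h^2 + 10*h + 24)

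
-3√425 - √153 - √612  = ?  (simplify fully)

3√425 = 15*√17; √153 = 3*√17; √612 = 6*√17
Combine: (-15 - 3 - 6)·√17 = -24*√17

-24*√17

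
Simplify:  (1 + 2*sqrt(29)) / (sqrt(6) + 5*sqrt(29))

Multiply numerator and denominator by -sqrt(6) + 5*sqrt(29).
Denominator becomes 719; numerator becomes -2*sqrt(174) - sqrt(6) + 5*sqrt(29) + 290.

(-2*sqrt(174) - sqrt(6) + 5*sqrt(29) + 290)/719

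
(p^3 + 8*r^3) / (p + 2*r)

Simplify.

Factor as (a+b)(a^2-ab+b^2) with a=(2*r), b=p.

p^2 - 2*p*r + 4*r^2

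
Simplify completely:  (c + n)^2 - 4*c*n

(c - n)^2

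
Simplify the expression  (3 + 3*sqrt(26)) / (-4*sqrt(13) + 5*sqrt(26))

(12*sqrt(13) + 15*sqrt(26) + 156*sqrt(2) + 390)/442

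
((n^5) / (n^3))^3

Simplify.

Inside the bracket: n^2
Raise to the power 3: n^6

n^6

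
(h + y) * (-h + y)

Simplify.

(y+h)(y-h) = -h^2 + y^2.

-h^2 + y^2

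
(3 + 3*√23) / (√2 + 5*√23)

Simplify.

Multiply numerator and denominator by -√2 + 5*√23.
Denominator becomes 573; numerator becomes -3*√46 - 3*√2 + 15*√23 + 345.

(-√46 - √2 + 5*√23 + 115)/191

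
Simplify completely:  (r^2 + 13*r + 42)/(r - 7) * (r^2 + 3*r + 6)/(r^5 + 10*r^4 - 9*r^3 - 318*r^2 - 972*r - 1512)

Factor: r^2 + 13*r + 42 = (r + 7)*(r + 6);  r^5 + 10*r^4 - 9*r^3 - 318*r^2 - 972*r - 1512 = (r + 7)*(r + 6)*(r^2 + 3*r + 6)*(r - 6)
Cancel the common factors (r^2 + 3*r + 6), (r + 6), (r + 7).

1/(r^2 - 13*r + 42)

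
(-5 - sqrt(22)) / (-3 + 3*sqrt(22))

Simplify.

Multiply numerator and denominator by -3*sqrt(22) - 3.
Denominator becomes -189; numerator becomes 81 + 18*sqrt(22).

(-2*sqrt(22) - 9)/21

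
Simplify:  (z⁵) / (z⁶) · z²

z

Quotient: (z^-1)
Multiply by z²: add exponents.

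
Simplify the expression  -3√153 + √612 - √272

3√153 = 9*√17; √612 = 6*√17; √272 = 4*√17
Combine: (-9 + 6 - 4)·√17 = -7*√17

-7*√17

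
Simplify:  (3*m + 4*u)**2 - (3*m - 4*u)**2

48*m*u

Only the odd-power cross terms survive.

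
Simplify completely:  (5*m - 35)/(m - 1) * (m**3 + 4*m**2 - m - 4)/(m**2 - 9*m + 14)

(5*m**2 + 25*m + 20)/(m - 2)

Factor: 5*m - 35 = 5*(m - 7);  m**3 + 4*m**2 - m - 4 = (m + 4)*(m - 1)*(m + 1);  m**2 - 9*m + 14 = (m - 7)*(m - 2)
Cancel the common factors (m - 1), (m - 7).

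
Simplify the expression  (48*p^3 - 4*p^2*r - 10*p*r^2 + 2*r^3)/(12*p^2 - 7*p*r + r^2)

Factor: 48*p^3 - 4*p^2*r - 10*p*r^2 + 2*r^3 = 2*(-3*p + r)*(-4*p + r)*(2*p + r);  12*p^2 - 7*p*r + r^2 = (-4*p + r)*(-3*p + r)
Cancel the common factors (-4*p + r), (-3*p + r).

4*p + 2*r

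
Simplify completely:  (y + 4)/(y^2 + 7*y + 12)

Factor: y^2 + 7*y + 12 = (y + 4)*(y + 3)
Cancel the common factor (y + 4).

1/(y + 3)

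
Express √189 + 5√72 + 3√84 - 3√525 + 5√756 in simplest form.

30*√2 + 24*√21

√189 = 3*√21; 5√72 = 30*√2; 3√84 = 6*√21; 3√525 = 15*√21; 5√756 = 30*√21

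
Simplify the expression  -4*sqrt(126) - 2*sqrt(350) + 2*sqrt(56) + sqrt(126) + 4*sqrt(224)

sqrt(14)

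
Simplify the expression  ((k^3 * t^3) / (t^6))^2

Inside the bracket: k^3 * (t^-3)
Raise to the power 2: k^6 * (t^-6)

k^6/t^6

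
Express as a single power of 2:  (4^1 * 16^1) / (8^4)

2^(-6)

4^1 = 2^2; 16^1 = 2^4; 8^4 = 2^12
Combine exponents: 2^(-6)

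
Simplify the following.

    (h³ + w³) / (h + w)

w^3 + h^3 = (h + w)(h² - h*w + w²).

h² - h*w + w²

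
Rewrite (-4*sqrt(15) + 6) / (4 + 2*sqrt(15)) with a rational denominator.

Multiply numerator and denominator by -2*sqrt(15) + 4.
Denominator becomes -44; numerator becomes -28*sqrt(15) + 144.

(-36 + 7*sqrt(15))/11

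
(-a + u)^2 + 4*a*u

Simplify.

(a + u)^2

After expansion: a^2 + 2*a*u + u^2 — a perfect-square trinomial.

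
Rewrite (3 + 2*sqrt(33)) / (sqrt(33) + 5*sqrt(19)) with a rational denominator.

(-66 - 3*sqrt(33) + 15*sqrt(19) + 10*sqrt(627))/442

Multiply numerator and denominator by -5*sqrt(19) + sqrt(33).
Denominator becomes -442; numerator becomes -10*sqrt(627) - 15*sqrt(19) + 3*sqrt(33) + 66.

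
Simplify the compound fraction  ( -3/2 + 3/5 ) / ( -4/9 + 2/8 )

162/35

Numerator: -3/2 + 3/5 = -9/10
Denominator: -4/9 + 2/8 = -7/36
Divide: (-9/10) · (-36/7) = 162/35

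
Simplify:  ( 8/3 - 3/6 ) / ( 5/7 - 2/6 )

91/16

Numerator: 8/3 - 3/6 = 13/6
Denominator: 5/7 - 2/6 = 8/21
Divide: (13/6) · (21/8) = 91/16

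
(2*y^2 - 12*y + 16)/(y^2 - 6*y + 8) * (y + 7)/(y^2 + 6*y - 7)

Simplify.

2/(y - 1)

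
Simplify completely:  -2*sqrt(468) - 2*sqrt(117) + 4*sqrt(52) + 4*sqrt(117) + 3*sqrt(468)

20*sqrt(13)

2*sqrt(468) = 12*sqrt(13); 2*sqrt(117) = 6*sqrt(13); 4*sqrt(52) = 8*sqrt(13); 4*sqrt(117) = 12*sqrt(13); 3*sqrt(468) = 18*sqrt(13)
Combine: (-12 - 6 + 8 + 12 + 18)·sqrt(13) = 20*sqrt(13)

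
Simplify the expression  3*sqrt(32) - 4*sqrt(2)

3*sqrt(32) = 12*sqrt(2); 4*sqrt(2) = 4*sqrt(2)
Combine: (12 - 4)·sqrt(2) = 8*sqrt(2)

8*sqrt(2)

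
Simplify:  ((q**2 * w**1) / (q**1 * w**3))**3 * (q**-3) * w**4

Inside the bracket: q**1 * (w**-2)
Raise to the power 3: q**3 * (w**-6)
Multiply by (q**-3) * w**4: add exponents.

w**(-2)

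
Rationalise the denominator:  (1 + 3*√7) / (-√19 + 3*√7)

Multiply numerator and denominator by √19 + 3*√7.
Denominator becomes 44; numerator becomes √19 + 3*√7 + 3*√133 + 63.

(√19 + 3*√7 + 3*√133 + 63)/44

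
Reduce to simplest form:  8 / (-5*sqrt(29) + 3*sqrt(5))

(-5*sqrt(29) - 3*sqrt(5))/85

Multiply numerator and denominator by 3*sqrt(5) + 5*sqrt(29).
Denominator becomes -680; numerator becomes 24*sqrt(5) + 40*sqrt(29).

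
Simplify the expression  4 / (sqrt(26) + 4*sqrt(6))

Multiply numerator and denominator by -sqrt(26) + 4*sqrt(6).
Denominator becomes 70; numerator becomes -4*sqrt(26) + 16*sqrt(6).

(-2*sqrt(26) + 8*sqrt(6))/35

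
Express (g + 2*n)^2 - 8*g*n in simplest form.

(g - 2*n)^2

Expand the square and combine the 8*g*n term.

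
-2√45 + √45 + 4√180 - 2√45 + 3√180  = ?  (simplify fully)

2√45 = 6*√5; √45 = 3*√5; 4√180 = 24*√5; 2√45 = 6*√5; 3√180 = 18*√5
Combine: (-6 + 3 + 24 - 6 + 18)·√5 = 33*√5

33*√5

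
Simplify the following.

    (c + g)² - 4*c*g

After expansion: c² - 2*c*g + g² — a perfect-square trinomial.

(c - g)²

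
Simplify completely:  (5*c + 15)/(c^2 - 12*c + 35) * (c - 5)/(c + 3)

5/(c - 7)

Factor: 5*c + 15 = 5*(c + 3);  c^2 - 12*c + 35 = (c - 7)*(c - 5)
Cancel the common factors (c + 3), (c - 5).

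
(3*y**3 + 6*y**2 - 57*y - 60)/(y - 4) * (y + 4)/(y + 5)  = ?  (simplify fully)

3*y**2 + 15*y + 12

Factor: 3*y**3 + 6*y**2 - 57*y - 60 = 3*(y + 5)*(y + 1)*(y - 4)
Cancel the common factors (y - 4), (y + 5).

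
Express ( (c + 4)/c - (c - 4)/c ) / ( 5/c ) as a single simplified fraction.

Numerator: (c + 4)/c - (c - 4)/c = 8/c
Denominator: 5/c = 5/c
Divide: (8/c) · (c/5) = 8/5

8/5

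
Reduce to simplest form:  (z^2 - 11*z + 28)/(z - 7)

z - 4

Factor: z^2 - 11*z + 28 = (z - 4)*(z - 7)
Cancel the common factor (z - 7).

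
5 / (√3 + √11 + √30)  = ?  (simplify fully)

(-55*√11 - 95*√3 + 15*√110 + 40*√30)/62

Group as (√11 + √30) + √3; multiply by (√11 + √30) - √3, then rationalise the remaining surd.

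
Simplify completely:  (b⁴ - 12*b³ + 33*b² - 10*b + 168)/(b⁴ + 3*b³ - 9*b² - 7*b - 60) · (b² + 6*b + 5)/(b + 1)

Factor: b⁴ - 12*b³ + 33*b² - 10*b + 168 = (b - 6)·(b - 7)·(b² + b + 4);  b⁴ + 3*b³ - 9*b² - 7*b - 60 = (b - 3)·(b + 5)·(b² + b + 4);  b² + 6*b + 5 = (b + 1)·(b + 5)
Cancel the common factors (b² + b + 4), (b + 1), (b + 5).

(b² - 13*b + 42)/(b - 3)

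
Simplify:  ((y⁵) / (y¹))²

Inside the bracket: y⁴
Raise to the power 2: y⁸

y⁸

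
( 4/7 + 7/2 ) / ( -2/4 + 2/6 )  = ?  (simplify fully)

Numerator: 4/7 + 7/2 = 57/14
Denominator: -2/4 + 2/6 = -1/6
Divide: (57/14) · (-6) = -171/7

-171/7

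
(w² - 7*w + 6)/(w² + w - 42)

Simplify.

(w - 1)/(w + 7)

Factor: w² - 7*w + 6 = (w - 6)·(w - 1);  w² + w - 42 = (w + 7)·(w - 6)
Cancel the common factor (w - 6).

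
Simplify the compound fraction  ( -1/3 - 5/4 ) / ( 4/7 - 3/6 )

Numerator: -1/3 - 5/4 = -19/12
Denominator: 4/7 - 3/6 = 1/14
Divide: (-19/12) · (14) = -133/6

-133/6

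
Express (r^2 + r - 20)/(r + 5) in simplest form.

Factor: r^2 + r - 20 = (r - 4)*(r + 5)
Cancel the common factor (r + 5).

r - 4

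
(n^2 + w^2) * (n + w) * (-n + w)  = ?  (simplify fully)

(w+n)(w-n) = -n^2 + w^2; continue pairing.

-n^4 + w^4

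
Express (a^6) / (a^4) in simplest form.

a^2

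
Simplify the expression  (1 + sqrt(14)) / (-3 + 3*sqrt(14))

(2*sqrt(14) + 15)/39

Multiply numerator and denominator by -3*sqrt(14) - 3.
Denominator becomes -117; numerator becomes -45 - 6*sqrt(14).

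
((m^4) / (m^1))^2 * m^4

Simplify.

Inside the bracket: m^3
Raise to the power 2: m^6
Multiply by m^4: add exponents.

m^10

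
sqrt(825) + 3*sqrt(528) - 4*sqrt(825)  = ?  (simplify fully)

-3*sqrt(33)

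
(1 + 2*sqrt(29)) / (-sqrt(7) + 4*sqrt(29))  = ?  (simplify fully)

(sqrt(7) + 4*sqrt(29) + 2*sqrt(203) + 232)/457

Multiply numerator and denominator by sqrt(7) + 4*sqrt(29).
Denominator becomes 457; numerator becomes sqrt(7) + 4*sqrt(29) + 2*sqrt(203) + 232.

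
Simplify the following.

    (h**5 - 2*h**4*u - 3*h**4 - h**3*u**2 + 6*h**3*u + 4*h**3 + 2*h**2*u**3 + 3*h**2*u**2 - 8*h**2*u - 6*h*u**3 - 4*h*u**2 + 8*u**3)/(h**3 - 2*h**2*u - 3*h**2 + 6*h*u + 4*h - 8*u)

Factor: h**5 - 2*h**4*u - 3*h**4 - h**3*u**2 + 6*h**3*u + 4*h**3 + 2*h**2*u**3 + 3*h**2*u**2 - 8*h**2*u - 6*h*u**3 - 4*h*u**2 + 8*u**3 = (h + u)*(h**2 - 3*h + 4)*(h - u)*(h - 2*u);  h**3 - 2*h**2*u - 3*h**2 + 6*h*u + 4*h - 8*u = (h**2 - 3*h + 4)*(h - 2*u)
Cancel the common factors (h**2 - 3*h + 4), (h - 2*u).

h**2 - u**2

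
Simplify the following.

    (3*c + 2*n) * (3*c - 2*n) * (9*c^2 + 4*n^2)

Telescope via difference of squares: ((3*c)+(2*n))((3*c)-(2*n)) = 9*c^2 - 4*n^2, then repeat with the next factor.

81*c^4 - 16*n^4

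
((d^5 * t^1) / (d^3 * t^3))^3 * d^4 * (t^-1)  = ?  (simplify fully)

d^10/t^7

Inside the bracket: d^2 * (t^-2)
Raise to the power 3: d^6 * (t^-6)
Multiply by d^4 * (t^-1): add exponents.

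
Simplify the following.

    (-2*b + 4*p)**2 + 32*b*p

4*(b + 2*p)**2

Expanding gives 4*b**2 + 16*b*p + 16*p**2, a perfect square.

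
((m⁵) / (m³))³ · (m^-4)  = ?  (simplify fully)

m²

Inside the bracket: m²
Raise to the power 3: m⁶
Multiply by (m^-4): add exponents.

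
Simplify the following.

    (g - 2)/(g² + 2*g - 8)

1/(g + 4)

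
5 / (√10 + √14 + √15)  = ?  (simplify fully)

Group as (√10 + √14) + √15; multiply by (√10 + √14) - √15, then rationalise the remaining surd.

(-100*√21 + 45*√15 + 55*√14 + 95*√10)/479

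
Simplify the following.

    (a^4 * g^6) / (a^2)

Quotient: a^2 * g^6

a^2*g^6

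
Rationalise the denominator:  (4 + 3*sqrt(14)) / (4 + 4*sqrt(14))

Multiply numerator and denominator by -4*sqrt(14) + 4.
Denominator becomes -208; numerator becomes -152 - 4*sqrt(14).

(sqrt(14) + 38)/52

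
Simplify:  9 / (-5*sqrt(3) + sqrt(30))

(-5*sqrt(3) - sqrt(30))/5

Multiply numerator and denominator by sqrt(30) + 5*sqrt(3).
Denominator becomes -45; numerator becomes 9*sqrt(30) + 45*sqrt(3).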